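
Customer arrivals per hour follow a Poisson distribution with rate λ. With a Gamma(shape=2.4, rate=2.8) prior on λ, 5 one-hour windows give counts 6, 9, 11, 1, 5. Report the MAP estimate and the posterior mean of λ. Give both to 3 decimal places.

MAP: 4.282. Posterior mean: 4.410.

Σ counts = 32. Posterior: Gamma(shape = 2.4+32 = 34.4, rate = 2.8+5 = 7.8).
Mode = (α−1)/β = 33.4/7.8 = 4.282.
Mean = α/β = 34.4/7.8 = 4.410.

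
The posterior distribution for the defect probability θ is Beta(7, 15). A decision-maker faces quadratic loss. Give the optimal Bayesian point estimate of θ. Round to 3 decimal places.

0.318

Mode = (7−1)/(7+15−2) = 6/20 = 0.300.
Mean = 7/(7+15) = 7/22 = 0.318.
Quadratic loss ⇒ the optimal estimator is the posterior mean.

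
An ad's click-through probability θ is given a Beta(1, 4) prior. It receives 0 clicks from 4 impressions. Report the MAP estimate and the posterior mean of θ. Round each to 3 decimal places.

Posterior: Beta(1+0, 4+4) = Beta(1, 8).
Since α = 1 ≤ 1 and β > 1, the Beta density is monotone decreasing on [0,1]; the mode is at 0.
Mean = 1/(1+8) = 0.111.

MAP estimate = 0.000, posterior mean = 0.111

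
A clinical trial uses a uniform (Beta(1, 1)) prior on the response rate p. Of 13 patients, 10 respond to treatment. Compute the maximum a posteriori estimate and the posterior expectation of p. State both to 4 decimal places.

Posterior: Beta(1+10, 1+3) = Beta(11, 4).
Mode = (11−1)/(11+4−2) = 10/13 = 0.7692.
With a flat prior the MAP equals the MLE, 10/13.
Mean = 11/(11+4) = 11/15 = 0.7333.
Left-skewed posterior ⇒ mean < mode.

maximum a posteriori estimate = 0.7692, posterior expectation = 0.7333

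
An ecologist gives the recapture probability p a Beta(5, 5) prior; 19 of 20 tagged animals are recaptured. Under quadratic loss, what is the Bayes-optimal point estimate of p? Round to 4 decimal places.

Posterior: Beta(5+19, 5+1) = Beta(24, 6).
Mode = (24−1)/(24+6−2) = 23/28 = 0.8214.
Mean = 24/(24+6) = 24/30 = 0.8000.
Quadratic loss ⇒ the optimal estimator is the posterior mean.

0.8000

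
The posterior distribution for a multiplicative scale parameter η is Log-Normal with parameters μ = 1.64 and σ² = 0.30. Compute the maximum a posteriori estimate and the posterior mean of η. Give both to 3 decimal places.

Mode = exp(μ − σ²) = exp(1.34) = 3.819.
Mean = exp(μ + σ²/2) = exp(1.790) = 5.989.
The mean is pulled above the mode by the posterior's right skew.

MAP = 3.819; posterior mean = 5.989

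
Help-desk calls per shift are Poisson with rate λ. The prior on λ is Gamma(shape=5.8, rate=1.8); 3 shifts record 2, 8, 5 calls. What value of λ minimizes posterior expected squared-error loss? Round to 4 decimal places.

4.3333

Σ counts = 15. Posterior: Gamma(shape = 5.8+15 = 20.8, rate = 1.8+3 = 4.8).
Mode = (α−1)/β = 19.8/4.8 = 4.1250.
Mean = α/β = 20.8/4.8 = 4.3333.
Squared-error loss ⇒ the optimal estimator is the posterior mean.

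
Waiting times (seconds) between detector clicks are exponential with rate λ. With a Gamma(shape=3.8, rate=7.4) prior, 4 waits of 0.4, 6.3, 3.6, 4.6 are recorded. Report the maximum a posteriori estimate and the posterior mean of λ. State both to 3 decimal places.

Σ times = 14.9. Posterior: Gamma(shape = 3.8+4 = 7.8, rate = 7.4+14.9 = 22.3).
Mode = (α−1)/β = 6.8/22.3 = 0.305.
Mean = α/β = 7.8/22.3 = 0.350.
The mean is pulled above the mode by the posterior's right skew.

MAP: 0.305. Posterior mean: 0.350.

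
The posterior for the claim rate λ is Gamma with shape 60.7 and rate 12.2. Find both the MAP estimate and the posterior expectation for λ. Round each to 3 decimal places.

MAP: 4.893. Posterior mean: 4.975.

Mode = (α−1)/β = 59.7/12.2 = 4.893.
Mean = α/β = 60.7/12.2 = 4.975.
The posterior is right-skewed, so the mean exceeds the mode.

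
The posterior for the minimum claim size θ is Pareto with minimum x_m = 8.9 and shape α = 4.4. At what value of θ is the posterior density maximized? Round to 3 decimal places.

8.900

The Pareto density is strictly decreasing on [x_m, ∞), so the mode is x_m = 8.900.
Mean = α·x_m/(α−1) = 4.4·8.9/3.4 = 11.518.
This is the posterior mode — the MAP estimate.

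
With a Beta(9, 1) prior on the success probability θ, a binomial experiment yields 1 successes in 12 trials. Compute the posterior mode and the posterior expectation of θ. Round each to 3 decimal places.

θ_MAP = 0.450, E[θ|data] = 0.455

Posterior: Beta(9+1, 1+11) = Beta(10, 12).
Mode = (10−1)/(10+12−2) = 9/20 = 0.450.
Mean = 10/(10+12) = 10/22 = 0.455.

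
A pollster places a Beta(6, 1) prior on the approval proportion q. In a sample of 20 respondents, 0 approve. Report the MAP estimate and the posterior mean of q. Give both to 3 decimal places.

Posterior: Beta(6+0, 1+20) = Beta(6, 21).
Mode = (6−1)/(6+21−2) = 5/25 = 0.200.
Mean = 6/(6+21) = 6/27 = 0.222.

MAP: 0.200. Posterior mean: 0.222.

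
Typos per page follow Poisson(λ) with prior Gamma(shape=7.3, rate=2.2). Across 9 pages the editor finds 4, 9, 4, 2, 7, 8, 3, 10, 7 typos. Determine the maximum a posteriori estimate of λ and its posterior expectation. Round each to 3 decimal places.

MAP = 5.384, posterior mean = 5.473

Σ counts = 54. Posterior: Gamma(shape = 7.3+54 = 61.3, rate = 2.2+9 = 11.2).
Mode = (α−1)/β = 60.3/11.2 = 5.384.
Mean = α/β = 61.3/11.2 = 5.473.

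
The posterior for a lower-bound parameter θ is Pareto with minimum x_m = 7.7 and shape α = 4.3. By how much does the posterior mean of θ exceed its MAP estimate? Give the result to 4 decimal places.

The Pareto density is strictly decreasing on [x_m, ∞), so the mode is x_m = 7.7000.
Mean = α·x_m/(α−1) = 4.3·7.7/3.3 = 10.0333.
Difference = 10.0333 − 7.7000 = 2.3333.

2.3333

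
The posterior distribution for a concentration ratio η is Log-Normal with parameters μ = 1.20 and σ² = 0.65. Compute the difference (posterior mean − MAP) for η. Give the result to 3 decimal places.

Mode = exp(μ − σ²) = exp(0.55) = 1.733.
Mean = exp(μ + σ²/2) = exp(1.525) = 4.595.
Difference = 4.595 − 1.733 = 2.862.

2.862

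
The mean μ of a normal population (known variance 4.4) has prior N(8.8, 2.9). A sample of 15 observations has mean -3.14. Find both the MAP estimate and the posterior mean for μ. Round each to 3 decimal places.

μ_MAP = -2.043, E[μ|data] = -2.043

Posterior for μ is Normal. Precision-weighted mean: (1/2.9·8.8 + 15/4.4·-3.14) / (1/2.9 + 15/4.4) = -2.043.
A Normal posterior is symmetric, so mode = mean.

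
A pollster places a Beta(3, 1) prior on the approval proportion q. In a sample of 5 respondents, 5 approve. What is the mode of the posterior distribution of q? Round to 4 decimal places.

Posterior: Beta(3+5, 1+0) = Beta(8, 1).
Since β = 1 ≤ 1 and α > 1, the Beta density is monotone increasing on [0,1]; the mode is at 1.
Mean = 8/(8+1) = 0.8889.
This is the posterior mode — the MAP estimate.

1.0000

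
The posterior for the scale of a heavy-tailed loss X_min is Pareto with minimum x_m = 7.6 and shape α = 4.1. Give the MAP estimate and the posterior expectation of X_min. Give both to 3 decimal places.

The Pareto density is strictly decreasing on [x_m, ∞), so the mode is x_m = 7.600.
Mean = α·x_m/(α−1) = 4.1·7.6/3.1 = 10.052.

X_min_MAP = 7.600, E[X_min|data] = 10.052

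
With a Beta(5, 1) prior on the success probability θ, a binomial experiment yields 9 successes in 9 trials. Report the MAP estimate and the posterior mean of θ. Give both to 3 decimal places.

MAP = 1.000; posterior mean = 0.933

Posterior: Beta(5+9, 1+0) = Beta(14, 1).
Since β = 1 ≤ 1 and α > 1, the Beta density is monotone increasing on [0,1]; the mode is at 1.
Mean = 14/(14+1) = 0.933.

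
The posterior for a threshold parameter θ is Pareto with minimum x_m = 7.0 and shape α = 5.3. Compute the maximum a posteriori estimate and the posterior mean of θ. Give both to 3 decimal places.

MAP: 7.000. Posterior mean: 8.628.

The Pareto density is strictly decreasing on [x_m, ∞), so the mode is x_m = 7.000.
Mean = α·x_m/(α−1) = 5.3·7.0/4.3 = 8.628.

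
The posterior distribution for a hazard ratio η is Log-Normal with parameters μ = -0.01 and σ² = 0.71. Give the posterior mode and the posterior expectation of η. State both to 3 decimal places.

Mode = exp(μ − σ²) = exp(-0.72) = 0.487.
Mean = exp(μ + σ²/2) = exp(0.345) = 1.412.
Mean > mode: the posterior has a right tail.

η_MAP = 0.487, E[η|data] = 1.412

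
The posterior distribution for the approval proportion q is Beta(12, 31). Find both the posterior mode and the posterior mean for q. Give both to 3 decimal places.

MAP: 0.268. Posterior mean: 0.279.

Mode = (12−1)/(12+31−2) = 11/41 = 0.268.
Mean = 12/(12+31) = 12/43 = 0.279.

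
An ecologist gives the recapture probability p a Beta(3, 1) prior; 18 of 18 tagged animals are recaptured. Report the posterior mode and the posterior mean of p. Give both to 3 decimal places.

MAP = 1.000; posterior mean = 0.955

Posterior: Beta(3+18, 1+0) = Beta(21, 1).
Since β = 1 ≤ 1 and α > 1, the Beta density is monotone increasing on [0,1]; the mode is at 1.
Mean = 21/(21+1) = 0.955.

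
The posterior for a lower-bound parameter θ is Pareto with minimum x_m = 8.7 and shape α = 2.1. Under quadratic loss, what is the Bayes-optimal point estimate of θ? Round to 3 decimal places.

The Pareto density is strictly decreasing on [x_m, ∞), so the mode is x_m = 8.700.
Mean = α·x_m/(α−1) = 2.1·8.7/1.1 = 16.609.
Quadratic loss ⇒ the optimal estimator is the posterior mean.

16.609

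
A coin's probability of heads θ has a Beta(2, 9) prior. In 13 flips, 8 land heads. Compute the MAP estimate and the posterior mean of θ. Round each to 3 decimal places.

Posterior: Beta(2+8, 9+5) = Beta(10, 14).
Mode = (10−1)/(10+14−2) = 9/22 = 0.409.
Mean = 10/(10+14) = 10/24 = 0.417.
Right-skewed posterior ⇒ mode < mean.

θ_MAP = 0.409, E[θ|data] = 0.417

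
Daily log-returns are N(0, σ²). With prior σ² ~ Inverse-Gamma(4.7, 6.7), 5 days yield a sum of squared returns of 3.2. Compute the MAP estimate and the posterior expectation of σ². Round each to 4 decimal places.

MAP = 1.0122; posterior mean = 1.3387

Posterior: Inverse-Gamma(shape = 4.7+5/2 = 7.2, scale = 6.7+3.2/2 = 8.3).
Mode = β/(α+1) = 8.3/8.2 = 1.0122.
Mean = β/(α−1) = 8.3/6.2 = 1.3387.
Mean > mode: the posterior has a right tail.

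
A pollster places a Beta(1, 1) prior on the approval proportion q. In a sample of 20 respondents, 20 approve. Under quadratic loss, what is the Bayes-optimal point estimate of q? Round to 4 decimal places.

0.9545

Posterior: Beta(1+20, 1+0) = Beta(21, 1).
Since β = 1 ≤ 1 and α > 1, the Beta density is monotone increasing on [0,1]; the mode is at 1.
Mean = 21/(21+1) = 0.9545.
Quadratic loss ⇒ the optimal estimator is the posterior mean.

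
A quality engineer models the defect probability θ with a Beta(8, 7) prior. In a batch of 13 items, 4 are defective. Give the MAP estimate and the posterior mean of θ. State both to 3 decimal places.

Posterior: Beta(8+4, 7+9) = Beta(12, 16).
Mode = (12−1)/(12+16−2) = 11/26 = 0.423.
Mean = 12/(12+16) = 12/28 = 0.429.
Mean > mode: the posterior has a right tail.

MAP: 0.423. Posterior mean: 0.429.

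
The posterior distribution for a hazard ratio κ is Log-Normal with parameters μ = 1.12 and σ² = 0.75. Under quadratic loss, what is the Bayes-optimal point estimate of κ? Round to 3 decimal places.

4.459

Mode = exp(μ − σ²) = exp(0.37) = 1.448.
Mean = exp(μ + σ²/2) = exp(1.495) = 4.459.
Quadratic loss ⇒ the optimal estimator is the posterior mean.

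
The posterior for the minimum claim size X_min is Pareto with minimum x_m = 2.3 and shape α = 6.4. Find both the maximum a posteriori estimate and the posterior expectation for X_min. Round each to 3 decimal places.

The Pareto density is strictly decreasing on [x_m, ∞), so the mode is x_m = 2.300.
Mean = α·x_m/(α−1) = 6.4·2.3/5.4 = 2.726.
The mean is pulled above the mode by the posterior's right skew.

X_min_MAP = 2.300, E[X_min|data] = 2.726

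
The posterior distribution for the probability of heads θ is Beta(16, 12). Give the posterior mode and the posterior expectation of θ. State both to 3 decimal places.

MAP = 0.577, posterior mean = 0.571

Mode = (16−1)/(16+12−2) = 15/26 = 0.577.
Mean = 16/(16+12) = 16/28 = 0.571.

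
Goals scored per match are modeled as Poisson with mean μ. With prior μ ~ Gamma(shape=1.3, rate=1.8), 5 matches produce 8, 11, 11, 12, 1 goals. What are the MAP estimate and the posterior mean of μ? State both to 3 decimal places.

Σ counts = 43. Posterior: Gamma(shape = 1.3+43 = 44.3, rate = 1.8+5 = 6.8).
Mode = (α−1)/β = 43.3/6.8 = 6.368.
Mean = α/β = 44.3/6.8 = 6.515.
The mean is pulled above the mode by the posterior's right skew.

MAP = 6.368, posterior mean = 6.515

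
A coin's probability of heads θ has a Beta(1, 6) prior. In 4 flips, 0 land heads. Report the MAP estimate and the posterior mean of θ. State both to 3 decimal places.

Posterior: Beta(1+0, 6+4) = Beta(1, 10).
Since α = 1 ≤ 1 and β > 1, the Beta density is monotone decreasing on [0,1]; the mode is at 0.
Mean = 1/(1+10) = 0.091.

MAP = 0.000, posterior mean = 0.091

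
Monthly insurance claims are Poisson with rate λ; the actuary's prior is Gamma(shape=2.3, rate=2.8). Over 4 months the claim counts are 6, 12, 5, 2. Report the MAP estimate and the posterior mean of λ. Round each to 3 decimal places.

MAP estimate = 3.868, posterior mean = 4.015

Σ counts = 25. Posterior: Gamma(shape = 2.3+25 = 27.3, rate = 2.8+4 = 6.8).
Mode = (α−1)/β = 26.3/6.8 = 3.868.
Mean = α/β = 27.3/6.8 = 4.015.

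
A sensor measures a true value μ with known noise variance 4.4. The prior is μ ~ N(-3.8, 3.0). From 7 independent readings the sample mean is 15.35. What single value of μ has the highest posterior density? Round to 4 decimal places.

Posterior for μ is Normal. Precision-weighted mean: (1/3.0·-3.8 + 7/4.4·15.35) / (1/3.0 + 7/4.4) = 12.0327.
A Normal posterior is symmetric, so mode = mean.
This is the posterior mode — the MAP estimate.

12.0327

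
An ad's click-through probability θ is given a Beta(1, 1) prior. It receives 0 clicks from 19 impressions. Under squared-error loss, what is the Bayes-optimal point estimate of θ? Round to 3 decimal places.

0.048

Posterior: Beta(1+0, 1+19) = Beta(1, 20).
Since α = 1 ≤ 1 and β > 1, the Beta density is monotone decreasing on [0,1]; the mode is at 0.
Mean = 1/(1+20) = 0.048.
Squared-error loss ⇒ the optimal estimator is the posterior mean.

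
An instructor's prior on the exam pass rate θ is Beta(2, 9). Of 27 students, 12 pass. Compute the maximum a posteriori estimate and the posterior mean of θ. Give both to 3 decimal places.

θ_MAP = 0.361, E[θ|data] = 0.368

Posterior: Beta(2+12, 9+15) = Beta(14, 24).
Mode = (14−1)/(14+24−2) = 13/36 = 0.361.
Mean = 14/(14+24) = 14/38 = 0.368.
Right-skewed posterior ⇒ mode < mean.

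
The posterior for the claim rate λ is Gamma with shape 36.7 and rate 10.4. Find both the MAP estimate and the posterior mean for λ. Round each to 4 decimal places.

λ_MAP = 3.4327, E[λ|data] = 3.5288

Mode = (α−1)/β = 35.7/10.4 = 3.4327.
Mean = α/β = 36.7/10.4 = 3.5288.
Mean > mode: the posterior has a right tail.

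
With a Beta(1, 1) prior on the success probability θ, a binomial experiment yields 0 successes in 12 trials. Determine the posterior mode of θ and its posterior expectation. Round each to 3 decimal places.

posterior mode = 0.000, posterior expectation = 0.071

Posterior: Beta(1+0, 1+12) = Beta(1, 13).
Since α = 1 ≤ 1 and β > 1, the Beta density is monotone decreasing on [0,1]; the mode is at 0.
Mean = 1/(1+13) = 0.071.
Mean > mode: the posterior has a right tail.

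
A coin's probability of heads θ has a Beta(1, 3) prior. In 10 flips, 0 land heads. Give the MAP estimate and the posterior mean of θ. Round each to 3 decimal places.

MAP = 0.000; posterior mean = 0.071

Posterior: Beta(1+0, 3+10) = Beta(1, 13).
Since α = 1 ≤ 1 and β > 1, the Beta density is monotone decreasing on [0,1]; the mode is at 0.
Mean = 1/(1+13) = 0.071.
The posterior is right-skewed, so the mean exceeds the mode.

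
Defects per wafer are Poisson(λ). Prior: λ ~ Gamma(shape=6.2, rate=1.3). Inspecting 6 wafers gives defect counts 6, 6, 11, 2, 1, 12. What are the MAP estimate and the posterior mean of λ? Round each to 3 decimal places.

Σ counts = 38. Posterior: Gamma(shape = 6.2+38 = 44.2, rate = 1.3+6 = 7.3).
Mode = (α−1)/β = 43.2/7.3 = 5.918.
Mean = α/β = 44.2/7.3 = 6.055.

MAP: 5.918. Posterior mean: 6.055.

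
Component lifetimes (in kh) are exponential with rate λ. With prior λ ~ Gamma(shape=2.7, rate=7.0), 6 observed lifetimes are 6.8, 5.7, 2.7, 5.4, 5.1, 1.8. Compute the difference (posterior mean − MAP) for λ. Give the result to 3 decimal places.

Σ times = 27.5. Posterior: Gamma(shape = 2.7+6 = 8.7, rate = 7.0+27.5 = 34.5).
Mode = (α−1)/β = 7.7/34.5 = 0.223.
Mean = α/β = 8.7/34.5 = 0.252.
Difference = 0.252 − 0.223 = 0.029.

0.029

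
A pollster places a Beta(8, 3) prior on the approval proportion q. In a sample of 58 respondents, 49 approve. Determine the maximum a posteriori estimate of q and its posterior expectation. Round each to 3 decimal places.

q_MAP = 0.836, E[q|data] = 0.826

Posterior: Beta(8+49, 3+9) = Beta(57, 12).
Mode = (57−1)/(57+12−2) = 56/67 = 0.836.
Mean = 57/(57+12) = 57/69 = 0.826.
Mode > mean: the posterior has a left tail.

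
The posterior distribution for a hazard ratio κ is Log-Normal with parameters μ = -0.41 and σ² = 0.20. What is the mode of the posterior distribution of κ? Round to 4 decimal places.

0.5434

Mode = exp(μ − σ²) = exp(-0.61) = 0.5434.
Mean = exp(μ + σ²/2) = exp(-0.310) = 0.7334.
This is the posterior mode — the MAP estimate.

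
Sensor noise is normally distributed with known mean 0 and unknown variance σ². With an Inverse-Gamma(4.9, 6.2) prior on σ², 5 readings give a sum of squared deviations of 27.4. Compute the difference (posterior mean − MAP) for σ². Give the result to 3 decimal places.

Posterior: Inverse-Gamma(shape = 4.9+5/2 = 7.4, scale = 6.2+27.4/2 = 19.9).
Mode = β/(α+1) = 19.9/8.4 = 2.369.
Mean = β/(α−1) = 19.9/6.4 = 3.109.
Difference = 3.109 − 2.369 = 0.740.
The mean is pulled above the mode by the posterior's right skew.

0.740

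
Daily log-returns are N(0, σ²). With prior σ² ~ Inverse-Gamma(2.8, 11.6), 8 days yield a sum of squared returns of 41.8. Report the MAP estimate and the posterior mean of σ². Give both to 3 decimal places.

Posterior: Inverse-Gamma(shape = 2.8+8/2 = 6.8, scale = 11.6+41.8/2 = 32.5).
Mode = β/(α+1) = 32.5/7.8 = 4.167.
Mean = β/(α−1) = 32.5/5.8 = 5.603.

MAP = 4.167; posterior mean = 5.603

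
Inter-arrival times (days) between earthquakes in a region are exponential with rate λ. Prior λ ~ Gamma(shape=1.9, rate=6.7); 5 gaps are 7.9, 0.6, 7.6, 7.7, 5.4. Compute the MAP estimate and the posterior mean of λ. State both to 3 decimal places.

Σ times = 29.2. Posterior: Gamma(shape = 1.9+5 = 6.9, rate = 6.7+29.2 = 35.9).
Mode = (α−1)/β = 5.9/35.9 = 0.164.
Mean = α/β = 6.9/35.9 = 0.192.
Right-skewed posterior ⇒ mode < mean.

λ_MAP = 0.164, E[λ|data] = 0.192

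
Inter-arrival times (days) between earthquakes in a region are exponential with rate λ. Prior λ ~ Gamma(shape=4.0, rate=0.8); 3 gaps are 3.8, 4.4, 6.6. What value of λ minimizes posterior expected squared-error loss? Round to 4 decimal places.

0.4487

Σ times = 14.8. Posterior: Gamma(shape = 4.0+3 = 7.0, rate = 0.8+14.8 = 15.6).
Mode = (α−1)/β = 6.0/15.6 = 0.3846.
Mean = α/β = 7.0/15.6 = 0.4487.
Squared-error loss ⇒ the optimal estimator is the posterior mean.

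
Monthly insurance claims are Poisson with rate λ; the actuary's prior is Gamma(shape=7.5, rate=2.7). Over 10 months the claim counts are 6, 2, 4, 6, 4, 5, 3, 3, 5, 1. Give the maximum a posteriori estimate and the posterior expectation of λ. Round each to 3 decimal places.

MAP = 3.583; posterior mean = 3.661

Σ counts = 39. Posterior: Gamma(shape = 7.5+39 = 46.5, rate = 2.7+10 = 12.7).
Mode = (α−1)/β = 45.5/12.7 = 3.583.
Mean = α/β = 46.5/12.7 = 3.661.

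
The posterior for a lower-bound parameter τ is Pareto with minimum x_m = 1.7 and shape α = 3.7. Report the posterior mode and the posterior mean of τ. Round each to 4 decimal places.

posterior mode = 1.7000, posterior mean = 2.3296

The Pareto density is strictly decreasing on [x_m, ∞), so the mode is x_m = 1.7000.
Mean = α·x_m/(α−1) = 3.7·1.7/2.7 = 2.3296.
Mean > mode: the posterior has a right tail.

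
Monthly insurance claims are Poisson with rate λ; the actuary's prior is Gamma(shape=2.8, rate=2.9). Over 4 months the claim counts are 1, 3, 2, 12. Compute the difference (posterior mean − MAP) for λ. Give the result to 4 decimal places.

0.1449

Σ counts = 18. Posterior: Gamma(shape = 2.8+18 = 20.8, rate = 2.9+4 = 6.9).
Mode = (α−1)/β = 19.8/6.9 = 2.8696.
Mean = α/β = 20.8/6.9 = 3.0145.
Difference = 3.0145 − 2.8696 = 0.1449.
Mean > mode: the posterior has a right tail.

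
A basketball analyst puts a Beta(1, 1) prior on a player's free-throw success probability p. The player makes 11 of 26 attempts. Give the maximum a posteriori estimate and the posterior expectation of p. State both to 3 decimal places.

MAP = 0.423; posterior mean = 0.429

Posterior: Beta(1+11, 1+15) = Beta(12, 16).
Mode = (12−1)/(12+16−2) = 11/26 = 0.423.
Mean = 12/(12+16) = 12/28 = 0.429.
The posterior is right-skewed, so the mean exceeds the mode.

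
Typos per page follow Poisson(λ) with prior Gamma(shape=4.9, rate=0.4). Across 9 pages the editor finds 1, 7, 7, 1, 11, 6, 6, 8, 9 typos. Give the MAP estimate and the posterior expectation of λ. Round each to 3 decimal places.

Σ counts = 56. Posterior: Gamma(shape = 4.9+56 = 60.9, rate = 0.4+9 = 9.4).
Mode = (α−1)/β = 59.9/9.4 = 6.372.
Mean = α/β = 60.9/9.4 = 6.479.
Mean > mode: the posterior has a right tail.

λ_MAP = 6.372, E[λ|data] = 6.479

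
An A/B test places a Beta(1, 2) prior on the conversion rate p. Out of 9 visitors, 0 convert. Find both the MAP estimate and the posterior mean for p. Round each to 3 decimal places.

Posterior: Beta(1+0, 2+9) = Beta(1, 11).
Since α = 1 ≤ 1 and β > 1, the Beta density is monotone decreasing on [0,1]; the mode is at 0.
Mean = 1/(1+11) = 0.083.

MAP estimate = 0.000, posterior mean = 0.083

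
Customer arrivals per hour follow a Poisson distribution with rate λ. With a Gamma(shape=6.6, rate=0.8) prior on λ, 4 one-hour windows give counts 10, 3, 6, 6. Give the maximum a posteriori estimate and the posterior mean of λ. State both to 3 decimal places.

Σ counts = 25. Posterior: Gamma(shape = 6.6+25 = 31.6, rate = 0.8+4 = 4.8).
Mode = (α−1)/β = 30.6/4.8 = 6.375.
Mean = α/β = 31.6/4.8 = 6.583.
The mean is pulled above the mode by the posterior's right skew.

MAP = 6.375, posterior mean = 6.583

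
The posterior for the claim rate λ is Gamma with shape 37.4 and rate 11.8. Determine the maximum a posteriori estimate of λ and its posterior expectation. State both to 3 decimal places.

MAP = 3.085; posterior mean = 3.169

Mode = (α−1)/β = 36.4/11.8 = 3.085.
Mean = α/β = 37.4/11.8 = 3.169.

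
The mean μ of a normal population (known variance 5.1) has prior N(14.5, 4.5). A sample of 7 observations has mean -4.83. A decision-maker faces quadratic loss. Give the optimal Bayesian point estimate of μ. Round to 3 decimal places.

Posterior for μ is Normal. Precision-weighted mean: (1/4.5·14.5 + 7/5.1·-4.83) / (1/4.5 + 7/5.1) = -2.136.
A Normal posterior is symmetric, so mode = mean.
Quadratic loss ⇒ the optimal estimator is the posterior mean.

-2.136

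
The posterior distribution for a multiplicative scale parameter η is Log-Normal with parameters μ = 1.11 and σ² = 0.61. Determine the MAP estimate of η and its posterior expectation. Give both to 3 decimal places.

MAP = 1.649; posterior mean = 4.116

Mode = exp(μ − σ²) = exp(0.50) = 1.649.
Mean = exp(μ + σ²/2) = exp(1.415) = 4.116.
Mean > mode: the posterior has a right tail.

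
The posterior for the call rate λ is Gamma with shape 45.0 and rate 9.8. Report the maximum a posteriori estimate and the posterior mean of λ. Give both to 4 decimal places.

Mode = (α−1)/β = 44.0/9.8 = 4.4898.
Mean = α/β = 45.0/9.8 = 4.5918.
The posterior is right-skewed, so the mean exceeds the mode.

MAP = 4.4898; posterior mean = 4.5918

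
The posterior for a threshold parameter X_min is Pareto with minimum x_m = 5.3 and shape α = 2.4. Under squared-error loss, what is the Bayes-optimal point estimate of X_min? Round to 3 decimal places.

The Pareto density is strictly decreasing on [x_m, ∞), so the mode is x_m = 5.300.
Mean = α·x_m/(α−1) = 2.4·5.3/1.4 = 9.086.
Squared-error loss ⇒ the optimal estimator is the posterior mean.

9.086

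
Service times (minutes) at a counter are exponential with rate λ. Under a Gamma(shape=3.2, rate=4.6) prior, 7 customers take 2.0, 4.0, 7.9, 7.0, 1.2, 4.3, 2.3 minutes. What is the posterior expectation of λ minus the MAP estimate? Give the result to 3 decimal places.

Σ times = 28.7. Posterior: Gamma(shape = 3.2+7 = 10.2, rate = 4.6+28.7 = 33.3).
Mode = (α−1)/β = 9.2/33.3 = 0.276.
Mean = α/β = 10.2/33.3 = 0.306.
Difference = 0.306 − 0.276 = 0.030.

0.030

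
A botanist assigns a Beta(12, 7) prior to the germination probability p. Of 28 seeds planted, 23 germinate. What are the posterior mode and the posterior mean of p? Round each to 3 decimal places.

Posterior: Beta(12+23, 7+5) = Beta(35, 12).
Mode = (35−1)/(35+12−2) = 34/45 = 0.756.
Mean = 35/(35+12) = 35/47 = 0.745.

posterior mode = 0.756, posterior mean = 0.745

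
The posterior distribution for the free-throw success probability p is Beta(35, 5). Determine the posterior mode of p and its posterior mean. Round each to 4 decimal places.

Mode = (35−1)/(35+5−2) = 34/38 = 0.8947.
Mean = 35/(35+5) = 35/40 = 0.8750.

posterior mode = 0.8947, posterior mean = 0.8750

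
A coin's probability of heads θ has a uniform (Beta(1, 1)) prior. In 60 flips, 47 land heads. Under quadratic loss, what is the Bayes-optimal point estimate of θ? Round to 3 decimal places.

0.774

Posterior: Beta(1+47, 1+13) = Beta(48, 14).
Mode = (48−1)/(48+14−2) = 47/60 = 0.783.
With a flat prior the MAP equals the MLE, 47/60.
Mean = 48/(48+14) = 48/62 = 0.774.
Quadratic loss ⇒ the optimal estimator is the posterior mean.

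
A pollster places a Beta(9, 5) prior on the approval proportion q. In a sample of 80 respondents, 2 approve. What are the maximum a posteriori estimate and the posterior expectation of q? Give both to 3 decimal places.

MAP = 0.109, posterior mean = 0.117

Posterior: Beta(9+2, 5+78) = Beta(11, 83).
Mode = (11−1)/(11+83−2) = 10/92 = 0.109.
Mean = 11/(11+83) = 11/94 = 0.117.
Mean > mode: the posterior has a right tail.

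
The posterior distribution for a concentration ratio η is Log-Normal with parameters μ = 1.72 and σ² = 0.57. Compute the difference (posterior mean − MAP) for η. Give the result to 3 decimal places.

Mode = exp(μ − σ²) = exp(1.15) = 3.158.
Mean = exp(μ + σ²/2) = exp(2.005) = 7.426.
Difference = 7.426 − 3.158 = 4.268.
Mean > mode: the posterior has a right tail.

4.268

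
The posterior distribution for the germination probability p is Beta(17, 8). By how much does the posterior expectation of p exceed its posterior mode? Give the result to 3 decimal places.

Mode = (17−1)/(17+8−2) = 16/23 = 0.696.
Mean = 17/(17+8) = 17/25 = 0.680.
Difference = 0.680 − 0.696 = -0.016.

-0.016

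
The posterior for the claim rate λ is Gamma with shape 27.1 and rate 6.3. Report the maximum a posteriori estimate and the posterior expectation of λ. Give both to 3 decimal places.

maximum a posteriori estimate = 4.143, posterior expectation = 4.302

Mode = (α−1)/β = 26.1/6.3 = 4.143.
Mean = α/β = 27.1/6.3 = 4.302.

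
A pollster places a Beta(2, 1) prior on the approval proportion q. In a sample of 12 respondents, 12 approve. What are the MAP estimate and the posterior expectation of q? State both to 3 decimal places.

MAP estimate = 1.000, posterior expectation = 0.933

Posterior: Beta(2+12, 1+0) = Beta(14, 1).
Since β = 1 ≤ 1 and α > 1, the Beta density is monotone increasing on [0,1]; the mode is at 1.
Mean = 14/(14+1) = 0.933.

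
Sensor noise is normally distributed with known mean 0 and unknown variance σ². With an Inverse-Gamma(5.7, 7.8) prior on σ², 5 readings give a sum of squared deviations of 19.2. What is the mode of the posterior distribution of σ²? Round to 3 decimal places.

Posterior: Inverse-Gamma(shape = 5.7+5/2 = 8.2, scale = 7.8+19.2/2 = 17.4).
Mode = β/(α+1) = 17.4/9.2 = 1.891.
Mean = β/(α−1) = 17.4/7.2 = 2.417.
This is the posterior mode — the MAP estimate.

1.891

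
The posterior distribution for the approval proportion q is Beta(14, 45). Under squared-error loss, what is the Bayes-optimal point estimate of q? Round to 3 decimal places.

Mode = (14−1)/(14+45−2) = 13/57 = 0.228.
Mean = 14/(14+45) = 14/59 = 0.237.
Squared-error loss ⇒ the optimal estimator is the posterior mean.

0.237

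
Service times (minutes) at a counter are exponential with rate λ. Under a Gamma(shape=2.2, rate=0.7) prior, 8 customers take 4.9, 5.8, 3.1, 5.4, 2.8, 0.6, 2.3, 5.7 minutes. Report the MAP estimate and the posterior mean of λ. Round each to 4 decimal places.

Σ times = 30.6. Posterior: Gamma(shape = 2.2+8 = 10.2, rate = 0.7+30.6 = 31.3).
Mode = (α−1)/β = 9.2/31.3 = 0.2939.
Mean = α/β = 10.2/31.3 = 0.3259.
Mean > mode: the posterior has a right tail.

MAP: 0.2939. Posterior mean: 0.3259.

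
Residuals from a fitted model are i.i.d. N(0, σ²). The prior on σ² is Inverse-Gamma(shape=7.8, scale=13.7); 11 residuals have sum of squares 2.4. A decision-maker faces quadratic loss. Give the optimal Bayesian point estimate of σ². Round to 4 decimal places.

1.2114

Posterior: Inverse-Gamma(shape = 7.8+11/2 = 13.3, scale = 13.7+2.4/2 = 14.9).
Mode = β/(α+1) = 14.9/14.3 = 1.0420.
Mean = β/(α−1) = 14.9/12.3 = 1.2114.
Quadratic loss ⇒ the optimal estimator is the posterior mean.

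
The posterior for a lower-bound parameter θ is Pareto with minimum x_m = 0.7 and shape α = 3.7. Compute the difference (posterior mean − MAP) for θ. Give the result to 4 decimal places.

0.2593

The Pareto density is strictly decreasing on [x_m, ∞), so the mode is x_m = 0.7000.
Mean = α·x_m/(α−1) = 3.7·0.7/2.7 = 0.9593.
Difference = 0.9593 − 0.7000 = 0.2593.
Mean > mode: the posterior has a right tail.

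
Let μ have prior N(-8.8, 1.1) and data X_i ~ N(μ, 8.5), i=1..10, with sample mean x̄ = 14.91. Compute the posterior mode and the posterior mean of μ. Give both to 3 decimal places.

Posterior for μ is Normal. Precision-weighted mean: (1/1.1·-8.8 + 10/8.5·14.91) / (1/1.1 + 10/8.5) = 4.575.
A Normal posterior is symmetric, so mode = mean.

MAP = 4.575; posterior mean = 4.575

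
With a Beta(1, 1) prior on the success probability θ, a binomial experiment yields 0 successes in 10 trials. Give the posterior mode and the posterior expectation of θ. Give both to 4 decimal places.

Posterior: Beta(1+0, 1+10) = Beta(1, 11).
Since α = 1 ≤ 1 and β > 1, the Beta density is monotone decreasing on [0,1]; the mode is at 0.
Mean = 1/(1+11) = 0.0833.

MAP = 0.0000, posterior mean = 0.0833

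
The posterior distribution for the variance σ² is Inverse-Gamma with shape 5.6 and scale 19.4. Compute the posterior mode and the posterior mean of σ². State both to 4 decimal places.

Mode = β/(α+1) = 19.4/6.6 = 2.9394.
Mean = β/(α−1) = 19.4/4.6 = 4.2174.

MAP: 2.9394. Posterior mean: 4.2174.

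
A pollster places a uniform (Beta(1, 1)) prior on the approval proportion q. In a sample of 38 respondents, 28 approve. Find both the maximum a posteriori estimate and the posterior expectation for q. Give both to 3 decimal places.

Posterior: Beta(1+28, 1+10) = Beta(29, 11).
Mode = (29−1)/(29+11−2) = 28/38 = 0.737.
With a flat prior the MAP equals the MLE, 28/38.
Mean = 29/(29+11) = 29/40 = 0.725.

maximum a posteriori estimate = 0.737, posterior expectation = 0.725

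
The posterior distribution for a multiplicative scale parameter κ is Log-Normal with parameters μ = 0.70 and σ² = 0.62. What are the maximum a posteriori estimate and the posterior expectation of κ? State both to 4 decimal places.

Mode = exp(μ − σ²) = exp(0.08) = 1.0833.
Mean = exp(μ + σ²/2) = exp(1.010) = 2.7456.
The posterior is right-skewed, so the mean exceeds the mode.

MAP = 1.0833; posterior mean = 2.7456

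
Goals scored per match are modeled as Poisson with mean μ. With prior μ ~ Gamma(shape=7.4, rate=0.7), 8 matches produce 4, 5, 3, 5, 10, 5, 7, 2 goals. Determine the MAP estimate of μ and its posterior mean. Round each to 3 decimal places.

MAP estimate = 5.448, posterior mean = 5.563

Σ counts = 41. Posterior: Gamma(shape = 7.4+41 = 48.4, rate = 0.7+8 = 8.7).
Mode = (α−1)/β = 47.4/8.7 = 5.448.
Mean = α/β = 48.4/8.7 = 5.563.
Mean > mode: the posterior has a right tail.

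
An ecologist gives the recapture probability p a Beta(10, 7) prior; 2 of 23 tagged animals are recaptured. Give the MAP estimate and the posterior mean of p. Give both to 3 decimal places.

MAP estimate = 0.289, posterior mean = 0.300

Posterior: Beta(10+2, 7+21) = Beta(12, 28).
Mode = (12−1)/(12+28−2) = 11/38 = 0.289.
Mean = 12/(12+28) = 12/40 = 0.300.
The mean is pulled above the mode by the posterior's right skew.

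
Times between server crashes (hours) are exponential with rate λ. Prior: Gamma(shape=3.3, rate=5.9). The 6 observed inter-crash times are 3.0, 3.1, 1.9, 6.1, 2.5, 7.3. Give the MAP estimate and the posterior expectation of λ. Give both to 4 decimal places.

Σ times = 23.9. Posterior: Gamma(shape = 3.3+6 = 9.3, rate = 5.9+23.9 = 29.8).
Mode = (α−1)/β = 8.3/29.8 = 0.2785.
Mean = α/β = 9.3/29.8 = 0.3121.
Right-skewed posterior ⇒ mode < mean.

MAP estimate = 0.2785, posterior expectation = 0.3121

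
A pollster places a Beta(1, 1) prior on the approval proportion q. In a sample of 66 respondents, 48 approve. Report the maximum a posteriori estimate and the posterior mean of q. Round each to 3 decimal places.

Posterior: Beta(1+48, 1+18) = Beta(49, 19).
Mode = (49−1)/(49+19−2) = 48/66 = 0.727.
Mean = 49/(49+19) = 49/68 = 0.721.
Mode > mean: the posterior has a left tail.

MAP: 0.727. Posterior mean: 0.721.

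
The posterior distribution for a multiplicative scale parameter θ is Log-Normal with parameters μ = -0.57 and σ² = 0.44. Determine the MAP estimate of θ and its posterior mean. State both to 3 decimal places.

θ_MAP = 0.364, E[θ|data] = 0.705

Mode = exp(μ − σ²) = exp(-1.01) = 0.364.
Mean = exp(μ + σ²/2) = exp(-0.350) = 0.705.
The posterior is right-skewed, so the mean exceeds the mode.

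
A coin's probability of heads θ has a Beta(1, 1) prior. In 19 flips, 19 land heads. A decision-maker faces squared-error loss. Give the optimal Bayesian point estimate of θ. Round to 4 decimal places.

0.9524

Posterior: Beta(1+19, 1+0) = Beta(20, 1).
Since β = 1 ≤ 1 and α > 1, the Beta density is monotone increasing on [0,1]; the mode is at 1.
Mean = 20/(20+1) = 0.9524.
Squared-error loss ⇒ the optimal estimator is the posterior mean.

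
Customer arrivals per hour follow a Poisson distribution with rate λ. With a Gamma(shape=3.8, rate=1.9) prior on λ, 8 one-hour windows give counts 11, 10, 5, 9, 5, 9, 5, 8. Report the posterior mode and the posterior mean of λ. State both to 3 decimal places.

Σ counts = 62. Posterior: Gamma(shape = 3.8+62 = 65.8, rate = 1.9+8 = 9.9).
Mode = (α−1)/β = 64.8/9.9 = 6.545.
Mean = α/β = 65.8/9.9 = 6.646.
Right-skewed posterior ⇒ mode < mean.

posterior mode = 6.545, posterior mean = 6.646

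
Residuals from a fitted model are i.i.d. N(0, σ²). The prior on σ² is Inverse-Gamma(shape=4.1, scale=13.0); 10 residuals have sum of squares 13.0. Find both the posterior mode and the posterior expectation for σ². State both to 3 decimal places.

Posterior: Inverse-Gamma(shape = 4.1+10/2 = 9.1, scale = 13.0+13.0/2 = 19.5).
Mode = β/(α+1) = 19.5/10.1 = 1.931.
Mean = β/(α−1) = 19.5/8.1 = 2.407.
The posterior is right-skewed, so the mean exceeds the mode.

MAP = 1.931; posterior mean = 2.407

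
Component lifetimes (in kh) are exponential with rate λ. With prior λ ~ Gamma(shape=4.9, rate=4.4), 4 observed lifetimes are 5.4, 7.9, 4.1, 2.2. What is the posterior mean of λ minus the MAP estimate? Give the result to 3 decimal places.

Σ times = 19.6. Posterior: Gamma(shape = 4.9+4 = 8.9, rate = 4.4+19.6 = 24.0).
Mode = (α−1)/β = 7.9/24.0 = 0.329.
Mean = α/β = 8.9/24.0 = 0.371.
Difference = 0.371 − 0.329 = 0.042.
The mean is pulled above the mode by the posterior's right skew.

0.042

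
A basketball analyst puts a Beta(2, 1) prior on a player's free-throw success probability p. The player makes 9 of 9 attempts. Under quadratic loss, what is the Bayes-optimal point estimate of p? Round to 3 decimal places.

Posterior: Beta(2+9, 1+0) = Beta(11, 1).
Since β = 1 ≤ 1 and α > 1, the Beta density is monotone increasing on [0,1]; the mode is at 1.
Mean = 11/(11+1) = 0.917.
Quadratic loss ⇒ the optimal estimator is the posterior mean.

0.917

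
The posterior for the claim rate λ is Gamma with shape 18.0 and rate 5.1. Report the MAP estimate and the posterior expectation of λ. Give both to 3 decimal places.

Mode = (α−1)/β = 17.0/5.1 = 3.333.
Mean = α/β = 18.0/5.1 = 3.529.

MAP estimate = 3.333, posterior expectation = 3.529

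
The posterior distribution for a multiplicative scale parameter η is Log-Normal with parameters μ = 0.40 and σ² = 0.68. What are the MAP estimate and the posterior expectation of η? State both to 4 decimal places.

MAP: 0.7558. Posterior mean: 2.0959.

Mode = exp(μ − σ²) = exp(-0.28) = 0.7558.
Mean = exp(μ + σ²/2) = exp(0.740) = 2.0959.
The posterior is right-skewed, so the mean exceeds the mode.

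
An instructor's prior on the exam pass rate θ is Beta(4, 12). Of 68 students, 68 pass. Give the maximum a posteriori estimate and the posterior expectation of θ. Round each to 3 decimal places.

maximum a posteriori estimate = 0.866, posterior expectation = 0.857

Posterior: Beta(4+68, 12+0) = Beta(72, 12).
Mode = (72−1)/(72+12−2) = 71/82 = 0.866.
Mean = 72/(72+12) = 72/84 = 0.857.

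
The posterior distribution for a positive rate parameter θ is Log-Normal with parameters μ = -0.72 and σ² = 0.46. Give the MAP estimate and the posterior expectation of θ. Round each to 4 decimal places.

Mode = exp(μ − σ²) = exp(-1.18) = 0.3073.
Mean = exp(μ + σ²/2) = exp(-0.490) = 0.6126.

MAP estimate = 0.3073, posterior expectation = 0.6126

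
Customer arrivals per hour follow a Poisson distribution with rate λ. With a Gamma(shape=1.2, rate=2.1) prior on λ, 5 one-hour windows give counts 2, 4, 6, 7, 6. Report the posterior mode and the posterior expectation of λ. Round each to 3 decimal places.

MAP = 3.549, posterior mean = 3.690

Σ counts = 25. Posterior: Gamma(shape = 1.2+25 = 26.2, rate = 2.1+5 = 7.1).
Mode = (α−1)/β = 25.2/7.1 = 3.549.
Mean = α/β = 26.2/7.1 = 3.690.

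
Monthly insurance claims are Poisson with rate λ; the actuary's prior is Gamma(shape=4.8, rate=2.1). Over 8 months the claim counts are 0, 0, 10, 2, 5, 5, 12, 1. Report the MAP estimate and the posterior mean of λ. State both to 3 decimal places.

MAP = 3.842, posterior mean = 3.941

Σ counts = 35. Posterior: Gamma(shape = 4.8+35 = 39.8, rate = 2.1+8 = 10.1).
Mode = (α−1)/β = 38.8/10.1 = 3.842.
Mean = α/β = 39.8/10.1 = 3.941.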